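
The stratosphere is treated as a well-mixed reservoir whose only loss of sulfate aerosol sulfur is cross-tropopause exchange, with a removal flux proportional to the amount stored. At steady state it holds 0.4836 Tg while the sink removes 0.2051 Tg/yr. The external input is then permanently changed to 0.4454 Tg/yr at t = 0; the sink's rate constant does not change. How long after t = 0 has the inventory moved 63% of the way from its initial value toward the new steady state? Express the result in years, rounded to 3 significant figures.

2.34 yr

τ = M₀/F₀ = 0.4836/0.2051 = 2.358 yr.
The remaining gap fraction is e^(−t/τ); 63% covered ⇒ e^(−t/τ) = 0.370.
t = −τ ln(0.370) = 2.358 × 0.9943 = 2.344 yr.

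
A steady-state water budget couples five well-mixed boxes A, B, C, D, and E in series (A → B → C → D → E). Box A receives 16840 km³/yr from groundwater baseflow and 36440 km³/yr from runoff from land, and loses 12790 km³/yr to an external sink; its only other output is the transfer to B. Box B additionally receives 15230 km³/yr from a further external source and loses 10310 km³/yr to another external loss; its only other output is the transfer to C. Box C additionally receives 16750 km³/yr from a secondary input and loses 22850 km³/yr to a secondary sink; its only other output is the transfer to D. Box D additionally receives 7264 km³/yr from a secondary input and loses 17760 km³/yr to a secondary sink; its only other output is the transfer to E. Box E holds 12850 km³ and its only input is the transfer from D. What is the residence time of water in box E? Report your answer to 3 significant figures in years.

Box A: F(A→B) = (16840 + 36440) − 12790 = 40490 km³/yr.
Box B: F(B→C) = (40490 + 15230) − 10310 = 45410 km³/yr.
Box C: F(C→D) = (45410 + 16750) − 22850 = 39310 km³/yr.
Box D: F(D→E) = (39310 + 7264) − 17760 = 28814 km³/yr.
Box E throughput = its input = 28814 km³/yr; τ = 12850 / 28814 = 0.4460 yr.

0.446 yr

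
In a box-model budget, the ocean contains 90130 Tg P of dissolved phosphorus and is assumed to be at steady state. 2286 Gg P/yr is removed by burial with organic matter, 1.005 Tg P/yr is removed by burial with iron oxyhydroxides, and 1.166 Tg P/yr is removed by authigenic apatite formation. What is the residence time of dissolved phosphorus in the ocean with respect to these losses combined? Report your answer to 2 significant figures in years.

20000 yr

Convert the burial with organic matter flux: 2286 Gg P/yr = 2.286 Tg P/yr.
Total removal = 2.286 + 1.005 + 1.166 = 4.4570 Tg P/yr.
τ = M / ΣF_out = 90130 / 4.4570 = 20220 yr.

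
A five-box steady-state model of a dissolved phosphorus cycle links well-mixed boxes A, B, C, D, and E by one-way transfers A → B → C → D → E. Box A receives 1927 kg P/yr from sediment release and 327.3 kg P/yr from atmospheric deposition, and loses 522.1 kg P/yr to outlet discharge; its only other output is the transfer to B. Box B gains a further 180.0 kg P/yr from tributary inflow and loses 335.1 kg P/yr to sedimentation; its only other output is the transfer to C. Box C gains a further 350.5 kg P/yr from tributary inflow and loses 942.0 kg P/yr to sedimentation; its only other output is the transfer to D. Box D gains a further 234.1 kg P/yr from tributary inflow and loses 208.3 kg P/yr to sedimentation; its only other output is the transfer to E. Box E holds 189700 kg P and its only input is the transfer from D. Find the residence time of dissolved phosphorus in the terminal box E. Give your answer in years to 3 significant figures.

Box A: F(A→B) = (1927 + 327.3) − 522.1 = 1732.2 kg P/yr.
Box B: F(B→C) = (1732.2 + 180.0) − 335.1 = 1577.1 kg P/yr.
Box C: F(C→D) = (1577.1 + 350.5) − 942.0 = 985.60 kg P/yr.
Box D: F(D→E) = (985.60 + 234.1) − 208.3 = 1011.4 kg P/yr.
Box E throughput = its input = 1011.4 kg P/yr; τ = 189700 / 1011.4 = 187.6 yr.

188 yr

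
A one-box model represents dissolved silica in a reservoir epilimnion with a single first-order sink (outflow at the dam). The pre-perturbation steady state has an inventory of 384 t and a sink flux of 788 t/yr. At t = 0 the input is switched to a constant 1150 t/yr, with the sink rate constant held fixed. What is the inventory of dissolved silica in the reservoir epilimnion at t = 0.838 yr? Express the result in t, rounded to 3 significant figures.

529 t

The sink rate constant is k = F₀/M₀ = 788/384 = 2.052 yr⁻¹.
Solving dM/dt = F₁ − kM with M(0) = M₀ gives M(t) = F₁/k + (M₀ − F₁/k)·e^(−kt).
F₁/k = 1150/2.052 = 560.41 t; kt = 2.052 × 0.838 = 1.720, e^(−kt) = 0.1791.
M(0.838) = 560.41 + (384 − 560.41) × 0.1791 = 560.41 − 31.60 = 528.81 t.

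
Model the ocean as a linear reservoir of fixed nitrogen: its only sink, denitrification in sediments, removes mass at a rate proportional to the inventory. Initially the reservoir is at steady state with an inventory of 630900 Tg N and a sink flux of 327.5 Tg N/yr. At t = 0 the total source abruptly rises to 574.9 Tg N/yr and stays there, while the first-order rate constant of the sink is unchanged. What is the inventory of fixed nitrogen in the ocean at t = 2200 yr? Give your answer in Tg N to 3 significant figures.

The sink rate constant is k = F₀/M₀ = 327.5/630900 = 0.0005191 yr⁻¹.
Solving dM/dt = F₁ − kM with M(0) = M₀ gives M(t) = F₁/k + (M₀ − F₁/k)·e^(−kt).
F₁/k = 574.9/0.0005191 = 1.1075×10^6 Tg N; kt = 0.0005191 × 2200 = 1.142, e^(−kt) = 0.3192.
M(2200) = 1.1075×10^6 + (630900 − 1.1075×10^6) × 0.3192 = 1.1075×10^6 − 152100 = 955380 Tg N.

955000 Tg N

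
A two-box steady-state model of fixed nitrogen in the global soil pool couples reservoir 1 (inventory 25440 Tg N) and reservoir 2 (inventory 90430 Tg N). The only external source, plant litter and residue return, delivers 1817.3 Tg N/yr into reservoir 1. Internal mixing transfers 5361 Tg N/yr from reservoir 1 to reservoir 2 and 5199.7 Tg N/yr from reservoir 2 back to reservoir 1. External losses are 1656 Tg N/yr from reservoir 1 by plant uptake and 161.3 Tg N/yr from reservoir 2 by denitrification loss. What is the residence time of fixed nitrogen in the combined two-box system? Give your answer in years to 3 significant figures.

Residence time in the combined system uses the total inventory and the total *external* removal — internal exchanges between the two boxes cancel.
M_total = 25440 + 90430 = 115870 Tg N.
ΣF_external_out = 1656 + 161.3 = 1817.3 Tg N/yr.
τ = M_total / ΣF_ext = 115870 / 1817.3 = 63.76 yr.

63.8 yr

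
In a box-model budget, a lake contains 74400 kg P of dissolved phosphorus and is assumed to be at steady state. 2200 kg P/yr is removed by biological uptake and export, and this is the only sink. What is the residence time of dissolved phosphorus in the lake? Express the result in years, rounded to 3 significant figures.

33.8 yr

τ = M / F = 74400 / 2200 = 33.82 yr.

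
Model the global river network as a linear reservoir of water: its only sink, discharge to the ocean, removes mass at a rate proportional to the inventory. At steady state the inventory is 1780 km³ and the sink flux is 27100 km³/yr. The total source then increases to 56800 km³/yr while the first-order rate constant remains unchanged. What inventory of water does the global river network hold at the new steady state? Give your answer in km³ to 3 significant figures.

3730 km³

Rate constant k = F/M = 27100 / 1780 = 15.22 yr⁻¹.
At the new steady state, source = k·M_new ⇒ M_new = 56800 / 15.22 = 3731 km³.
(Equivalently M_new = M × F_new/F_old = 1780 × 56800/27100.)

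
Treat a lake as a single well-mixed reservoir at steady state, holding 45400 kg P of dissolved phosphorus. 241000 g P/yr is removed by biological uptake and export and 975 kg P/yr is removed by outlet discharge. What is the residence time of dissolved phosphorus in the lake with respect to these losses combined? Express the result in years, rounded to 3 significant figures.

Convert the biological uptake and export flux: 241000 g P/yr = 241.0 kg P/yr.
Total removal = 241.0 + 975.0 = 1216.0 kg P/yr.
τ = M / ΣF_out = 45400 / 1216.0 = 37.34 yr.

37.3 yr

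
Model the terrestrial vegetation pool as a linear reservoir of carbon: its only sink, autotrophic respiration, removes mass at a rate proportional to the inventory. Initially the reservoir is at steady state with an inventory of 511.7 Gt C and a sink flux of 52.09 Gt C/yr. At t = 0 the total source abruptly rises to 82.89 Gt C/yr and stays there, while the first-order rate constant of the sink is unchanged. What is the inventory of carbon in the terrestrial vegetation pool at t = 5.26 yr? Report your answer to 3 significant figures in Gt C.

637 Gt C

Residence time τ = M₀/F₀ = 9.823 yr. The eventual steady state is M_∞ = M₀·(F₁/F₀) = 511.7 × 82.89/52.09 = 814.26 Gt C.
The anomaly ΔM(t) = M(t) − M_∞ decays as ΔM₀·e^(−t/τ) with ΔM₀ = 511.7 − 814.26 = −302.6 Gt C.
At t = 5.26 yr, e^(−t/τ) = e^(−0.5355) = 0.5854, so ΔM = −177.1 Gt C and M = 814.26 − 177.1 = 637.14 Gt C.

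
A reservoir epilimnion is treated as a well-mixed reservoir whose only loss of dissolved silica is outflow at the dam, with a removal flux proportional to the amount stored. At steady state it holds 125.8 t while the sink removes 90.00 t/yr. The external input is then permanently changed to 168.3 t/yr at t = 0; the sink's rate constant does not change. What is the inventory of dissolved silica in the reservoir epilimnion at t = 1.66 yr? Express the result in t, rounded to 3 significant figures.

Residence time τ = M₀/F₀ = 1.398 yr. The eventual steady state is M_∞ = M₀·(F₁/F₀) = 125.8 × 168.3/90.00 = 235.25 t.
The anomaly ΔM(t) = M(t) − M_∞ decays as ΔM₀·e^(−t/τ) with ΔM₀ = 125.8 − 235.25 = −109.4 t.
At t = 1.66 yr, e^(−t/τ) = e^(−1.188) = 0.3050, so ΔM = −33.38 t and M = 235.25 − 33.38 = 201.87 t.

202 t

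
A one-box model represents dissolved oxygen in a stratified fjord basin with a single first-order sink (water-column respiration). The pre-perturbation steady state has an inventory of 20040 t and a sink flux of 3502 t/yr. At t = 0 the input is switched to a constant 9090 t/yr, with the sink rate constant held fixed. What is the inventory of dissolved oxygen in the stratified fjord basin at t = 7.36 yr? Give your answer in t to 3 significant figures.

Residence time τ = M₀/F₀ = 5.722 yr. The eventual steady state is M_∞ = M₀·(F₁/F₀) = 20040 × 9090/3502 = 52017 t.
The anomaly ΔM(t) = M(t) − M_∞ decays as ΔM₀·e^(−t/τ) with ΔM₀ = 20040 − 52017 = −31980 t.
At t = 7.36 yr, e^(−t/τ) = e^(−1.286) = 0.2763, so ΔM = −8836 t and M = 52017 − 8836 = 43181 t.

43200 t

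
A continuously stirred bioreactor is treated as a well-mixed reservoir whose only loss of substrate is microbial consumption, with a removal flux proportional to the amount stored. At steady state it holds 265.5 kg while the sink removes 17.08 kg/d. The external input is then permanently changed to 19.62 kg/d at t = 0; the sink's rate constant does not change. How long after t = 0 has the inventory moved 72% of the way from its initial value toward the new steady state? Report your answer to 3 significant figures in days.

19.8 d

τ = M₀/F₀ = 265.5/17.08 = 15.54 d.
The remaining gap fraction is e^(−t/τ); 72% covered ⇒ e^(−t/τ) = 0.280.
t = −τ ln(0.280) = 15.54 × 1.273 = 19.79 d.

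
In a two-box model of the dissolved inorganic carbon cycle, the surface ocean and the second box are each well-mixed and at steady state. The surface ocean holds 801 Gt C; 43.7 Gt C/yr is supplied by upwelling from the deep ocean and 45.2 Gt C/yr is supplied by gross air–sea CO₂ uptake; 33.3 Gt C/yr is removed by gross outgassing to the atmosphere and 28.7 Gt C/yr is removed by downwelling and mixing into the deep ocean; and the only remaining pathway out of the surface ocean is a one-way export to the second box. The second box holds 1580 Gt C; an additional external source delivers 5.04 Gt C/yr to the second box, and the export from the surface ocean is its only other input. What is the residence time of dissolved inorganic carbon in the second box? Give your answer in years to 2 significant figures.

Balance the surface ocean: ΣF_in = 43.7 + 45.2 = 88.900 Gt C/yr.
Export to the second box = ΣF_in − (33.3 + 28.7) = 26.900 Gt C/yr.
Total input to the second box = 26.900 + 5.04 = 31.940 Gt C/yr; at steady state this equals its total output.
τ = M / F = 1580 / 31.940 = 49.47 yr.

49 yr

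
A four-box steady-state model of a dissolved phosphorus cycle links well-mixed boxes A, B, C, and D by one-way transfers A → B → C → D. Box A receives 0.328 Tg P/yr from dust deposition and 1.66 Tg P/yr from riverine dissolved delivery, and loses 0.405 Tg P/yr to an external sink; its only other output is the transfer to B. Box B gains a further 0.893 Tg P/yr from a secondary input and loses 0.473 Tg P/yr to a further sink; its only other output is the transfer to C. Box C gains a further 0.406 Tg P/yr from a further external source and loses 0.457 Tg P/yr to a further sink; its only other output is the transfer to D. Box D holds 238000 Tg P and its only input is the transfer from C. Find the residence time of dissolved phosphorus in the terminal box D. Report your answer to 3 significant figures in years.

122000 yr

Box A: F(A→B) = (0.328 + 1.66) − 0.405 = 1.5830 Tg P/yr.
Box B: F(B→C) = (1.5830 + 0.893) − 0.473 = 2.0030 Tg P/yr.
Box C: F(C→D) = (2.0030 + 0.406) − 0.457 = 1.9520 Tg P/yr.
Box D throughput = its input = 1.9520 Tg P/yr; τ = 238000 / 1.9520 = 121900 yr.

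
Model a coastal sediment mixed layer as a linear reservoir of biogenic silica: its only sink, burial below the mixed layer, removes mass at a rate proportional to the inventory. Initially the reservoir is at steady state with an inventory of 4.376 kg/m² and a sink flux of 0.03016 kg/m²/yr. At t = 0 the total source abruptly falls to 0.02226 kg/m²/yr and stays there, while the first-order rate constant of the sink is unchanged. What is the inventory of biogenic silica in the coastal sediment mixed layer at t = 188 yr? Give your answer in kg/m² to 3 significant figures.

3.54 kg/m²

τ = M₀/F₀ = 4.376/0.03016 = 145.1 yr; rate constant k = 1/τ.
New steady state M_∞ = F₁/k = F₁·τ = 0.02226 × 145.1 = 3.2298 kg/m².
M(t) = M_∞ + (M₀ − M_∞)·e^(−t/τ); t/τ = 188/145.1 = 1.296, so e^(−t/τ) = 0.2737.
M(t) = 3.2298 + 1.146 × 0.2737 = 3.5435 kg/m².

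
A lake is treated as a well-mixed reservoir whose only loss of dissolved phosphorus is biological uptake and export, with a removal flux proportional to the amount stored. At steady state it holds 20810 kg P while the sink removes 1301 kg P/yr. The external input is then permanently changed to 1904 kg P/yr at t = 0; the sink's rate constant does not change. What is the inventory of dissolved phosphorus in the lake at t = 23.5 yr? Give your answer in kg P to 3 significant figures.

28200 kg P

τ = M₀/F₀ = 20810/1301 = 16.00 yr; rate constant k = 1/τ.
New steady state M_∞ = F₁/k = F₁·τ = 1904 × 16.00 = 30455 kg P.
M(t) = M_∞ + (M₀ − M_∞)·e^(−t/τ); t/τ = 23.5/16.00 = 1.469, so e^(−t/τ) = 0.2301.
M(t) = 30455 − 9645 × 0.2301 = 28236 kg P.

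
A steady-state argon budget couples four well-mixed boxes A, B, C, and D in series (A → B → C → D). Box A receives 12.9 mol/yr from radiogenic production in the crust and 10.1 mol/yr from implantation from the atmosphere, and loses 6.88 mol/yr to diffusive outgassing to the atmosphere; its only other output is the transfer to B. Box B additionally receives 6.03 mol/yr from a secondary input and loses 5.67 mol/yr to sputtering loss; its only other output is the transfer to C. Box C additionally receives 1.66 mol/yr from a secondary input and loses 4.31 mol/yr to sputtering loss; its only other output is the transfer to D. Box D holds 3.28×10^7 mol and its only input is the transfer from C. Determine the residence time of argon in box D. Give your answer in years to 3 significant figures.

2.37×10^6 yr

Box A: F(A→B) = (12.9 + 10.1) − 6.88 = 16.120 mol/yr.
Box B: F(B→C) = (16.120 + 6.03) − 5.67 = 16.480 mol/yr.
Box C: F(C→D) = (16.480 + 1.66) − 4.31 = 13.830 mol/yr.
Box D throughput = its input = 13.830 mol/yr; τ = 3.28×10^7 / 13.830 = 2.372×10^6 yr.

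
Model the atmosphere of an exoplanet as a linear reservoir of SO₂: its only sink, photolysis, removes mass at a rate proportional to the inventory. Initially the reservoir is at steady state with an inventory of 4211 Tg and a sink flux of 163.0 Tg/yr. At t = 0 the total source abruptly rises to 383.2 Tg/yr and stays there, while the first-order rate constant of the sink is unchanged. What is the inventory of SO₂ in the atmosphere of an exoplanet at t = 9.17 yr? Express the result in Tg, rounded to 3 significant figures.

Residence time τ = M₀/F₀ = 25.83 yr. The eventual steady state is M_∞ = M₀·(F₁/F₀) = 4211 × 383.2/163.0 = 9899.7 Tg.
The anomaly ΔM(t) = M(t) − M_∞ decays as ΔM₀·e^(−t/τ) with ΔM₀ = 4211 − 9899.7 = −5689 Tg.
At t = 9.17 yr, e^(−t/τ) = e^(−0.3550) = 0.7012, so ΔM = −3989 Tg and M = 9899.7 − 3989 = 5910.8 Tg.

5910 Tg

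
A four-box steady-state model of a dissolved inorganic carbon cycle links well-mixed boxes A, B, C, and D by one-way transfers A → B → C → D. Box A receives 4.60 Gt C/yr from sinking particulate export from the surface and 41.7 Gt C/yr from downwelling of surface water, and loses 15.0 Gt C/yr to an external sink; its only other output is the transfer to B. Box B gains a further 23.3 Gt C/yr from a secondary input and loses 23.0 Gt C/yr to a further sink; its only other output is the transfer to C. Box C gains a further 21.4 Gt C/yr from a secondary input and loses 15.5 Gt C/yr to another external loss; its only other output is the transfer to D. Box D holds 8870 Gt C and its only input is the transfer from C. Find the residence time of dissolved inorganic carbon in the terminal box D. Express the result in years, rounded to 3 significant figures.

Box A: F(A→B) = (4.60 + 41.7) − 15.0 = 31.300 Gt C/yr.
Box B: F(B→C) = (31.300 + 23.3) − 23.0 = 31.600 Gt C/yr.
Box C: F(C→D) = (31.600 + 21.4) − 15.5 = 37.500 Gt C/yr.
Box D throughput = its input = 37.500 Gt C/yr; τ = 8870 / 37.500 = 236.5 yr.

237 yr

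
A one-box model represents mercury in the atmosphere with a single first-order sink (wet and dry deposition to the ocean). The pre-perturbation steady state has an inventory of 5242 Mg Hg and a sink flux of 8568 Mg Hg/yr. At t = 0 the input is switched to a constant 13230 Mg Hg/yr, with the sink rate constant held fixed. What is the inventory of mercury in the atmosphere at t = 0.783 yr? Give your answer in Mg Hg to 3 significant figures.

Residence time τ = M₀/F₀ = 0.6118 yr. The eventual steady state is M_∞ = M₀·(F₁/F₀) = 5242 × 13230/8568 = 8094.3 Mg Hg.
The anomaly ΔM(t) = M(t) − M_∞ decays as ΔM₀·e^(−t/τ) with ΔM₀ = 5242 − 8094.3 = −2852 Mg Hg.
At t = 0.783 yr, e^(−t/τ) = e^(−1.280) = 0.2781, so ΔM = −793.2 Mg Hg and M = 8094.3 − 793.2 = 7301.1 Mg Hg.

7300 Mg Hg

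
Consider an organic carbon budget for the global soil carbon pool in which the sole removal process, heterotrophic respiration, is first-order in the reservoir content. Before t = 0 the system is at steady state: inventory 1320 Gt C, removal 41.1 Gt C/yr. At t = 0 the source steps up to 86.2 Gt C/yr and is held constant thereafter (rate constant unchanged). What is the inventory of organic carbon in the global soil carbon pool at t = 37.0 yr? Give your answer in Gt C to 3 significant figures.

Residence time τ = M₀/F₀ = 32.12 yr. The eventual steady state is M_∞ = M₀·(F₁/F₀) = 1320 × 86.2/41.1 = 2768.5 Gt C.
The anomaly ΔM(t) = M(t) − M_∞ decays as ΔM₀·e^(−t/τ) with ΔM₀ = 1320 − 2768.5 = −1448 Gt C.
At t = 37.0 yr, e^(−t/τ) = e^(−1.152) = 0.3160, so ΔM = −457.7 Gt C and M = 2768.5 − 457.7 = 2310.8 Gt C.

2310 Gt C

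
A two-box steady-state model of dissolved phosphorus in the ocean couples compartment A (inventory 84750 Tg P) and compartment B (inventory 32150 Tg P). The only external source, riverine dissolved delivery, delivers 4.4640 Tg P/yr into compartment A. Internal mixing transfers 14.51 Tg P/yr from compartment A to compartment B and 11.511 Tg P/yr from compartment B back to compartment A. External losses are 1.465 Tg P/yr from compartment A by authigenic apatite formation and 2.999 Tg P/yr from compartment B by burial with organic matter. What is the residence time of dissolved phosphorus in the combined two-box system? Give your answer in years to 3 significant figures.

For the system as a whole, the A↔B exchange is internal and contributes nothing to the throughput; only the external sinks remove mass.
M_total = 84750 + 32150 = 116900 Tg P.
ΣF_external_out = 1.465 + 2.999 = 4.4640 Tg P/yr.
τ = M_total / ΣF_ext = 116900 / 4.4640 = 26190 yr.

26200 yr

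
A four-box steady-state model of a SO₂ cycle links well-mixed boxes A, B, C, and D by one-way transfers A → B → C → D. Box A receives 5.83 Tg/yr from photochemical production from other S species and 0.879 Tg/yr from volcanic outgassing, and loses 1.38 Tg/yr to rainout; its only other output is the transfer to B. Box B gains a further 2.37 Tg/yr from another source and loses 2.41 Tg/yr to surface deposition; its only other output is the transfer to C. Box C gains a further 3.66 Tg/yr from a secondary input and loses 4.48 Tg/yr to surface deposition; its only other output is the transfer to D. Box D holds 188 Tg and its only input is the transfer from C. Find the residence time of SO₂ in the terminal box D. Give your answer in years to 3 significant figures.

42.1 yr

Box A: F(A→B) = (5.83 + 0.879) − 1.38 = 5.3290 Tg/yr.
Box B: F(B→C) = (5.3290 + 2.37) − 2.41 = 5.2890 Tg/yr.
Box C: F(C→D) = (5.2890 + 3.66) − 4.48 = 4.4690 Tg/yr.
Box D throughput = its input = 4.4690 Tg/yr; τ = 188 / 4.4690 = 42.07 yr.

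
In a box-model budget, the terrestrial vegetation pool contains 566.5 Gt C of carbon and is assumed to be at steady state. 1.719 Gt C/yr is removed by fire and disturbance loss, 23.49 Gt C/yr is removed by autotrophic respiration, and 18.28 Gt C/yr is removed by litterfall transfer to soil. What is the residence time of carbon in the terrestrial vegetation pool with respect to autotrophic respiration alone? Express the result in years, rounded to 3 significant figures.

Residence time with respect to a single sink: τ = M / F_sink.
τ = 566.5 / 23.49 = 24.12 yr.

24.1 yr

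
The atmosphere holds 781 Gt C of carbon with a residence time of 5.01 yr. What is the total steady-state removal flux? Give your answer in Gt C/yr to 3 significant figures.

156 Gt C/yr

F = M / τ = 781 / 5.01 = 155.9 Gt C/yr.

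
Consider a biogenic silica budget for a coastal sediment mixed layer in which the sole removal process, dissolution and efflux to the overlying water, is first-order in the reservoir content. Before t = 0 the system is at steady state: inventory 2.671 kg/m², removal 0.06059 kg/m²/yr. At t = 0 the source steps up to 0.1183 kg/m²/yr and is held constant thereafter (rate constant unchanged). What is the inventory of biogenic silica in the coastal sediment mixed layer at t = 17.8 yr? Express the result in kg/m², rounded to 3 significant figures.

3.52 kg/m²

τ = M₀/F₀ = 2.671/0.06059 = 44.08 yr; rate constant k = 1/τ.
New steady state M_∞ = F₁/k = F₁·τ = 0.1183 × 44.08 = 5.2150 kg/m².
M(t) = M_∞ + (M₀ − M_∞)·e^(−t/τ); t/τ = 17.8/44.08 = 0.4038, so e^(−t/τ) = 0.6678.
M(t) = 5.2150 − 2.544 × 0.6678 = 3.5162 kg/m².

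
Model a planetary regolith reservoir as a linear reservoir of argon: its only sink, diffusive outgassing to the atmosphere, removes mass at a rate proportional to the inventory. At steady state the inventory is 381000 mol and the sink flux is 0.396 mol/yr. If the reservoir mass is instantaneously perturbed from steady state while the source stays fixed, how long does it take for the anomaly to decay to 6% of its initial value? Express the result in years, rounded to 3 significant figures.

2.71×10^6 yr

For a linear reservoir the anomaly decays as exp(−t/τ) with τ = M/F = 381000/0.396 = 962100 yr.
exp(−t/τ) = 0.06 ⇒ t = −τ ln(0.06) = 962100 × 2.813 = 2.707×10^6 yr.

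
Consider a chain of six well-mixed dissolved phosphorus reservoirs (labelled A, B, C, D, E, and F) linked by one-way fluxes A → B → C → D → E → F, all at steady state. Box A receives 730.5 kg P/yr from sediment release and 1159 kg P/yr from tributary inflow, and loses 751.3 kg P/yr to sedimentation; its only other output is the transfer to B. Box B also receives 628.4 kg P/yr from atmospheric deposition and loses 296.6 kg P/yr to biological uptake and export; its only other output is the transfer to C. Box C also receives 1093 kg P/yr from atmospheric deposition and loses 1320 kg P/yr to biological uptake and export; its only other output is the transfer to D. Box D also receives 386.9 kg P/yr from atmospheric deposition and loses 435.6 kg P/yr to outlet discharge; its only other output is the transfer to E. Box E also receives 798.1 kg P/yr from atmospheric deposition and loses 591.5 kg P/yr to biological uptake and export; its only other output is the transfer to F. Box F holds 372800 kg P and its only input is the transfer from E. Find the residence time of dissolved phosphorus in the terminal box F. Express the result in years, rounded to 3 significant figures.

Box A: F(A→B) = (730.5 + 1159) − 751.3 = 1138.2 kg P/yr.
Box B: F(B→C) = (1138.2 + 628.4) − 296.6 = 1470.0 kg P/yr.
Box C: F(C→D) = (1470.0 + 1093) − 1320 = 1243.0 kg P/yr.
Box D: F(D→E) = (1243.0 + 386.9) − 435.6 = 1194.3 kg P/yr.
Box E: F(E→F) = (1194.3 + 798.1) − 591.5 = 1400.9 kg P/yr.
Box F throughput = its input = 1400.9 kg P/yr; τ = 372800 / 1400.9 = 266.1 yr.

266 yr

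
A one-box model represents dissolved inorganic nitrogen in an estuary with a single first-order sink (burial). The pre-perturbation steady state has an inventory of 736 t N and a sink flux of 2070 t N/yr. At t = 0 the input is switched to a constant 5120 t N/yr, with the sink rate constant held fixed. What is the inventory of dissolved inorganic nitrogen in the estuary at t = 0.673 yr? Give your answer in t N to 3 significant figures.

1660 t N

τ = M₀/F₀ = 736/2070 = 0.3556 yr; rate constant k = 1/τ.
New steady state M_∞ = F₁/k = F₁·τ = 5120 × 0.3556 = 1820.4 t N.
M(t) = M_∞ + (M₀ − M_∞)·e^(−t/τ); t/τ = 0.673/0.3556 = 1.893, so e^(−t/τ) = 0.1506.
M(t) = 1820.4 − 1084 × 0.1506 = 1657.1 t N.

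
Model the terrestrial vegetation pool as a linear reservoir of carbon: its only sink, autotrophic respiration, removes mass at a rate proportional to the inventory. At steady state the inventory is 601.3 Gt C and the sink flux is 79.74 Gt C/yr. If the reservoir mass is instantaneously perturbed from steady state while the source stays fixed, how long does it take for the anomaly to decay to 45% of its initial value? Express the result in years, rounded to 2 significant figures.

For a linear reservoir the anomaly decays as exp(−t/τ) with τ = M/F = 601.3/79.74 = 7.541 yr.
exp(−t/τ) = 0.45 ⇒ t = −τ ln(0.45) = 7.541 × 0.7985 = 6.021 yr.

6.0 yr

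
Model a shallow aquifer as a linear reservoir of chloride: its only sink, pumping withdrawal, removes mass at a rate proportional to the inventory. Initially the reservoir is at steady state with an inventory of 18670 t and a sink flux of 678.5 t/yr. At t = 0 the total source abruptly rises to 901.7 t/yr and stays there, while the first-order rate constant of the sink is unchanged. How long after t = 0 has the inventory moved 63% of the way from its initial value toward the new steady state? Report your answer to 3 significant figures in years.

27.4 yr

τ = M₀/F₀ = 18670/678.5 = 27.52 yr.
The remaining gap fraction is e^(−t/τ); 63% covered ⇒ e^(−t/τ) = 0.370.
t = −τ ln(0.370) = 27.52 × 0.9943 = 27.36 yr.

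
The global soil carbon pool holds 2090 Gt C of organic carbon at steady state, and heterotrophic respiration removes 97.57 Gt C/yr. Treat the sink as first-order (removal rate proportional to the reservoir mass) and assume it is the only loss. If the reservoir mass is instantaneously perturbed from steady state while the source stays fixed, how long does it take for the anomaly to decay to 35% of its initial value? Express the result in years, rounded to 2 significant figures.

For a linear reservoir the anomaly decays as exp(−t/τ) with τ = M/F = 2090/97.57 = 21.42 yr.
exp(−t/τ) = 0.35 ⇒ t = −τ ln(0.35) = 21.42 × 1.050 = 22.49 yr.

22 yr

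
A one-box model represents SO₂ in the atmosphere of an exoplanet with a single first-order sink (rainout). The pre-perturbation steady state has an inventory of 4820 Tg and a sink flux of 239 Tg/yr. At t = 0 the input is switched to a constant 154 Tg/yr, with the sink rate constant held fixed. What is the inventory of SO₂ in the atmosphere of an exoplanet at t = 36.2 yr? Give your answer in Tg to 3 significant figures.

τ = M₀/F₀ = 4820/239 = 20.17 yr; rate constant k = 1/τ.
New steady state M_∞ = F₁/k = F₁·τ = 154 × 20.17 = 3105.8 Tg.
M(t) = M_∞ + (M₀ − M_∞)·e^(−t/τ); t/τ = 36.2/20.17 = 1.795, so e^(−t/τ) = 0.1661.
M(t) = 3105.8 + 1714 × 0.1661 = 3390.6 Tg.

3390 Tg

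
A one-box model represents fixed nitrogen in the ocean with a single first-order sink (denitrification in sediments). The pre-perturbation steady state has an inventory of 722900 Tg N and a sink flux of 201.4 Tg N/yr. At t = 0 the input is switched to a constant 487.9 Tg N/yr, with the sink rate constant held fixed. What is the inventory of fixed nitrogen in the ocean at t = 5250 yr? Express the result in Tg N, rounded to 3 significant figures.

The sink rate constant is k = F₀/M₀ = 201.4/722900 = 0.0002786 yr⁻¹.
Solving dM/dt = F₁ − kM with M(0) = M₀ gives M(t) = F₁/k + (M₀ − F₁/k)·e^(−kt).
F₁/k = 487.9/0.0002786 = 1.7513×10^6 Tg N; kt = 0.0002786 × 5250 = 1.463, e^(−kt) = 0.2316.
M(5250) = 1.7513×10^6 + (722900 − 1.7513×10^6) × 0.2316 = 1.7513×10^6 − 238200 = 1.5131×10^6 Tg N.

1.51×10^6 Tg N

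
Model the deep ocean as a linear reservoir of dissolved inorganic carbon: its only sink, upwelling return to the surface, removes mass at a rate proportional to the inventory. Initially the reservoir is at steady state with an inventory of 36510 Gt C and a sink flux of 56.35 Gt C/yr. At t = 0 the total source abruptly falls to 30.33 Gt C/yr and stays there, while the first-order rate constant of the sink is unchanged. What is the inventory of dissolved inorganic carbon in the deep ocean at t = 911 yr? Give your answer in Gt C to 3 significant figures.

23800 Gt C

The sink rate constant is k = F₀/M₀ = 56.35/36510 = 0.001543 yr⁻¹.
Solving dM/dt = F₁ − kM with M(0) = M₀ gives M(t) = F₁/k + (M₀ − F₁/k)·e^(−kt).
F₁/k = 30.33/0.001543 = 19651 Gt C; kt = 0.001543 × 911 = 1.406, e^(−kt) = 0.2451.
M(911) = 19651 + (36510 − 19651) × 0.2451 = 19651 + 4132 = 23783 Gt C.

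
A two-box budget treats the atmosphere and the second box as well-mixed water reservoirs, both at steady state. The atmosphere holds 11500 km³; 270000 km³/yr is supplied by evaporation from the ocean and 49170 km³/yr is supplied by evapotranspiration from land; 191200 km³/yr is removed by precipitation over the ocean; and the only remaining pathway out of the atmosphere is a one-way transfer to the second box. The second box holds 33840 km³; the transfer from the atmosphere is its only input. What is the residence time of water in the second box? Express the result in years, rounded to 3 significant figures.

Balance the atmosphere: ΣF_in = 270000 + 49170 = 319170 km³/yr.
Transfer to the second box = ΣF_in − (191200) = 127970 km³/yr.
At steady state the output of the second box equals its input, 127970 km³/yr.
τ = M / F = 33840 / 127970 = 0.2644 yr.

0.264 yr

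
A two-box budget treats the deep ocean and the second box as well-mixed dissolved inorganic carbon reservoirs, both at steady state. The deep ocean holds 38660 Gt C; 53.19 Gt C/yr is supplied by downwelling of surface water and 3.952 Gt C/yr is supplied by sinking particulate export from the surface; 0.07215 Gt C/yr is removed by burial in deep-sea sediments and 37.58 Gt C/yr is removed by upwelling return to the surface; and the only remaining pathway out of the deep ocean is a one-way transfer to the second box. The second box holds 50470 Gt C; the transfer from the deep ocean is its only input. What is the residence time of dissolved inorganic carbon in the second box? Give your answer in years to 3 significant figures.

Balance the deep ocean: ΣF_in = 53.19 + 3.952 = 57.142 Gt C/yr.
Transfer to the second box = ΣF_in − (0.07215 + 37.58) = 19.490 Gt C/yr.
At steady state the output of the second box equals its input, 19.490 Gt C/yr.
τ = M / F = 50470 / 19.490 = 2590 yr.

2590 yr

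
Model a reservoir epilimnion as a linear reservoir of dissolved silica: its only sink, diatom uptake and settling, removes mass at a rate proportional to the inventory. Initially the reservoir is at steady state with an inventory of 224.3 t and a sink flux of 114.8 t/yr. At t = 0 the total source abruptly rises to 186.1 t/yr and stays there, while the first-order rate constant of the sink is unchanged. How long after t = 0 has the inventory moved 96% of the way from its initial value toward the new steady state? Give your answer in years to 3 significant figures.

τ = M₀/F₀ = 224.3/114.8 = 1.954 yr.
The remaining gap fraction is e^(−t/τ); 96% covered ⇒ e^(−t/τ) = 0.0400.
t = −τ ln(0.0400) = 1.954 × 3.219 = 6.289 yr.

6.29 yr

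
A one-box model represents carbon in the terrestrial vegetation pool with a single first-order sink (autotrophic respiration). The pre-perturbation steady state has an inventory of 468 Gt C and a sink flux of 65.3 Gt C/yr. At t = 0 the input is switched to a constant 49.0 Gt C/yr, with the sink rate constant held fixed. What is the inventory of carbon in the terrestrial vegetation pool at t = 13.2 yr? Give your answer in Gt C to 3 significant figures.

The sink rate constant is k = F₀/M₀ = 65.3/468 = 0.1395 yr⁻¹.
Solving dM/dt = F₁ − kM with M(0) = M₀ gives M(t) = F₁/k + (M₀ − F₁/k)·e^(−kt).
F₁/k = 49.0/0.1395 = 351.18 Gt C; kt = 0.1395 × 13.2 = 1.842, e^(−kt) = 0.1585.
M(13.2) = 351.18 + (468 − 351.18) × 0.1585 = 351.18 + 18.52 = 369.70 Gt C.

370 Gt C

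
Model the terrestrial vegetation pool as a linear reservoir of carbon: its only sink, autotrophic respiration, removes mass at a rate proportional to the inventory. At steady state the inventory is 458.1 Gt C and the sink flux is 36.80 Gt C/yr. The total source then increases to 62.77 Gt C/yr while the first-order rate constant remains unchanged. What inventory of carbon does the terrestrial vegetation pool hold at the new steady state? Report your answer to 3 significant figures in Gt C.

781 Gt C

Rate constant k = F/M = 36.80 / 458.1 = 0.08033 yr⁻¹.
At the new steady state, source = k·M_new ⇒ M_new = 62.77 / 0.08033 = 781.4 Gt C.
(Equivalently M_new = M × F_new/F_old = 458.1 × 62.77/36.80.)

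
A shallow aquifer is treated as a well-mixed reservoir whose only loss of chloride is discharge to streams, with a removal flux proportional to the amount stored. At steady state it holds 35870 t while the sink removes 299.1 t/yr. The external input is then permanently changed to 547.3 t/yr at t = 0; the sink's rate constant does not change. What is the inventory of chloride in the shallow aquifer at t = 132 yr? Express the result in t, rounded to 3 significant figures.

Residence time τ = M₀/F₀ = 119.9 yr. The eventual steady state is M_∞ = M₀·(F₁/F₀) = 35870 × 547.3/299.1 = 65636 t.
The anomaly ΔM(t) = M(t) − M_∞ decays as ΔM₀·e^(−t/τ) with ΔM₀ = 35870 − 65636 = −29770 t.
At t = 132 yr, e^(−t/τ) = e^(−1.101) = 0.3326, so ΔM = −9901 t and M = 65636 − 9901 = 55734 t.

55700 t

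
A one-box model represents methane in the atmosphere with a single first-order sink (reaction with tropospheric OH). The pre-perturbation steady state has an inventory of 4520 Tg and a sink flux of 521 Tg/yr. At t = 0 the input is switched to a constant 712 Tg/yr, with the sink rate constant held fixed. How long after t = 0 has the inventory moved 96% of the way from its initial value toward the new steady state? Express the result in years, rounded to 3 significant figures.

27.9 yr

τ = M₀/F₀ = 4520/521 = 8.676 yr.
The remaining gap fraction is e^(−t/τ); 96% covered ⇒ e^(−t/τ) = 0.0400.
t = −τ ln(0.0400) = 8.676 × 3.219 = 27.93 yr.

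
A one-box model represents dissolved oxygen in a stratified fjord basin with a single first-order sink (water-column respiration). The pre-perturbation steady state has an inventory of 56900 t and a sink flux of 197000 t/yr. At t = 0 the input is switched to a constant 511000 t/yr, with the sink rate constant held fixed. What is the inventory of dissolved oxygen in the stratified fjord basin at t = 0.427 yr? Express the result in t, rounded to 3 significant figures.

Residence time τ = M₀/F₀ = 0.2888 yr. The eventual steady state is M_∞ = M₀·(F₁/F₀) = 56900 × 511000/197000 = 147590 t.
The anomaly ΔM(t) = M(t) − M_∞ decays as ΔM₀·e^(−t/τ) with ΔM₀ = 56900 − 147590 = −90690 t.
At t = 0.427 yr, e^(−t/τ) = e^(−1.478) = 0.2280, so ΔM = −20680 t and M = 147590 − 20680 = 126910 t.

127000 t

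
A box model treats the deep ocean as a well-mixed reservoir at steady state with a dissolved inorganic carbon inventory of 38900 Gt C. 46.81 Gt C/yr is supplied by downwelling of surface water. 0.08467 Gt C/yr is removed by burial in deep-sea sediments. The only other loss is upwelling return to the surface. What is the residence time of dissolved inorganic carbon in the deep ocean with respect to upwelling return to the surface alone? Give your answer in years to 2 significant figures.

At steady state ΣF_in = ΣF_out.
ΣF_in = 46.810 Gt C/yr.
Upwelling return to the surface flux = ΣF_in − (0.08467) = 46.810 − 0.08467 = 46.73 Gt C/yr.
τ = M / F = 38900 / 46.73 = 832.5 yr.

830 yr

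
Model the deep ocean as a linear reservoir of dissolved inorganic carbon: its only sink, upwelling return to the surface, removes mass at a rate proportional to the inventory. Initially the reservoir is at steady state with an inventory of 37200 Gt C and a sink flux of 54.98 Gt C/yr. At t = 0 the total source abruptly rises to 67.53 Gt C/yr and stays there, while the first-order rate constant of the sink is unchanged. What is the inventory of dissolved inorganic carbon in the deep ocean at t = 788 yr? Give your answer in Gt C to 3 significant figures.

Residence time τ = M₀/F₀ = 676.6 yr. The eventual steady state is M_∞ = M₀·(F₁/F₀) = 37200 × 67.53/54.98 = 45691 Gt C.
The anomaly ΔM(t) = M(t) − M_∞ decays as ΔM₀·e^(−t/τ) with ΔM₀ = 37200 − 45691 = −8491 Gt C.
At t = 788 yr, e^(−t/τ) = e^(−1.165) = 0.3120, so ΔM = −2650 Gt C and M = 45691 − 2650 = 43042 Gt C.

43000 Gt C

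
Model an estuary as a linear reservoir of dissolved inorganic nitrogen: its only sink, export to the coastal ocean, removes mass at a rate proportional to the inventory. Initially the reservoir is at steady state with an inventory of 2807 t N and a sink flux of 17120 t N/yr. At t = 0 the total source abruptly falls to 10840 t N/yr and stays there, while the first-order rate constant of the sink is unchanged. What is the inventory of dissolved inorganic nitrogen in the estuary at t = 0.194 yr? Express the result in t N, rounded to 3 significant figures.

Residence time τ = M₀/F₀ = 0.1640 yr. The eventual steady state is M_∞ = M₀·(F₁/F₀) = 2807 × 10840/17120 = 1777.3 t N.
The anomaly ΔM(t) = M(t) − M_∞ decays as ΔM₀·e^(−t/τ) with ΔM₀ = 2807 − 1777.3 = 1030 t N.
At t = 0.194 yr, e^(−t/τ) = e^(−1.183) = 0.3063, so ΔM = 315.4 t N and M = 1777.3 + 315.4 = 2092.7 t N.

2090 t N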